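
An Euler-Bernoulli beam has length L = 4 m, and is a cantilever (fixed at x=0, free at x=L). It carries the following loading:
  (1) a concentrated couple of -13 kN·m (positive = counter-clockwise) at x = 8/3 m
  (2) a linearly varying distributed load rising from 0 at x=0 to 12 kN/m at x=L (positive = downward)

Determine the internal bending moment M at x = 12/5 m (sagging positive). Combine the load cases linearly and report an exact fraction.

Load 1 — applied couple M₀=-13 kN·m at a=8/3 m (b=L-a=4/3):
  M_1 = M₀  [x≤a] = (-13) = -13 kN·m
Load 2 — triangular load w₀=12 kN/m (0→w₀ over full span):
  M_2 = w₀Lx/2 - w₀L²/3 - w₀x³/(6L) = 12·4·(12/5)/2 - 12·4²/3 - 12·(12/5)³/(6·4) = -1664/125 kN·m
Superposition: M = Σ M_i = -3289/125 kN·m ≈ -26.312000 kN·m

M(12/5) = -3289/125 kN·m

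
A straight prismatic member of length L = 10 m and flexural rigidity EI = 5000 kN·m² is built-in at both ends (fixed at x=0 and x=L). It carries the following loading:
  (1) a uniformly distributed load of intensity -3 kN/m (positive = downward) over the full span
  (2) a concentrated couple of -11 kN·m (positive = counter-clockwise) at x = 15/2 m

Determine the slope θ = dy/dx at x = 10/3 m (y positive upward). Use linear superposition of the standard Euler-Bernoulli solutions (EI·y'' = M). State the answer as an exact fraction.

θ(10/3) = 499/108000 rad

Load 1 — uniform load w=-3 kN/m over full span:
  θ_1 = -wx(L-x)(L-2x)/(12EI) = -(-3)·(10/3)·(10-(10/3))·(10-2·(10/3))/(12·5000) = 1/270 rad
Load 2 — applied couple M₀=-11 kN·m at a=15/2 m (b=L-a=5/2):
  θ_2 = (R_Ax²/2 - M_Ax)/EI  [x≤a] with R_A=-99/80, M_A=-55/16 = ((-99/80)·(10/3)²/2 - (-55/16)·(10/3))/5000 = 11/12000 rad
Superposition: θ = Σ θ_i = 499/108000 rad ≈ 0.004620 rad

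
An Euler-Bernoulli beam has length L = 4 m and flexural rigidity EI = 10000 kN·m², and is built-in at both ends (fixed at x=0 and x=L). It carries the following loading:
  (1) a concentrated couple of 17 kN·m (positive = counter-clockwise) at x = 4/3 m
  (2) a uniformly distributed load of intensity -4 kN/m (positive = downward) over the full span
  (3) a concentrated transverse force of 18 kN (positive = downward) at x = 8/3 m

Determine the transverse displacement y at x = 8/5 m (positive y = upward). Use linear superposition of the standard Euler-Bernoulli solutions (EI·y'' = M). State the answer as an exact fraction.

Load 1 — applied couple M₀=17 kN·m at a=4/3 m (b=L-a=8/3):
  y_1 = (R_Ax³/6 - M_Ax²/2 - M₀(x-a)²/2)/EI  [x>a] with R_A=17/3, M_A=0 = ((17/3)·(8/5)³/6 - 0·(8/5)²/2 - 17·((8/5)-(4/3))²/2)/10000 = 51/156250 m
Load 2 — uniform load w=-4 kN/m over full span:
  y_2 = -wx²(L-x)²/(24EI) = -(-4)·(8/5)²·(4-(8/5))²/(24·10000) = 96/390625 m
Load 3 — point force P=18 kN at a=8/3 m (b=L-a=4/3):
  y_3 = -Pb²x²(3aL-(3a+b)x)/(6L³EI)  [x≤a] = -18·(4/3)²·(8/5)²·(3·(8/3)·4-(3·(8/3)+(4/3))·(8/5))/(6·4³·10000) = -256/703125 m
Superposition: y = Σ y_i = 1463/7031250 m ≈ 0.000208 m

y(8/5) = 1463/7031250 m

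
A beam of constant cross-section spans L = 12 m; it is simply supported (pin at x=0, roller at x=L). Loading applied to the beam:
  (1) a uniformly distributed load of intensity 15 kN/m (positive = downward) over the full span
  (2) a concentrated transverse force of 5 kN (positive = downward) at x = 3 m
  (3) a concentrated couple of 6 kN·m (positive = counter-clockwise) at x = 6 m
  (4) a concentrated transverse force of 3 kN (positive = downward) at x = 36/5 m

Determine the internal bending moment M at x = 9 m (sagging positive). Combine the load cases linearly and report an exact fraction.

Load 1 — uniform load w=15 kN/m over full span:
  M_1 = wx(L-x)/2 = 15·9·(12-9)/2 = 405/2 kN·m
Load 2 — point force P=5 kN at a=3 m (b=L-a=9):
  M_2 = Pa(L-x)/L  [x>a] = 5·3·(12-9)/12 = 15/4 kN·m
Load 3 — applied couple M₀=6 kN·m at a=6 m (b=L-a=6):
  M_3 = M₀x/L - M₀  [x>a] = 6·9/12 - 6 = -3/2 kN·m
Load 4 — point force P=3 kN at a=36/5 m (b=L-a=24/5):
  M_4 = Pa(L-x)/L  [x>a] = 3·(36/5)·(12-9)/12 = 27/5 kN·m
Superposition: M = Σ M_i = 4203/20 kN·m ≈ 210.150000 kN·m

M(9) = 4203/20 kN·m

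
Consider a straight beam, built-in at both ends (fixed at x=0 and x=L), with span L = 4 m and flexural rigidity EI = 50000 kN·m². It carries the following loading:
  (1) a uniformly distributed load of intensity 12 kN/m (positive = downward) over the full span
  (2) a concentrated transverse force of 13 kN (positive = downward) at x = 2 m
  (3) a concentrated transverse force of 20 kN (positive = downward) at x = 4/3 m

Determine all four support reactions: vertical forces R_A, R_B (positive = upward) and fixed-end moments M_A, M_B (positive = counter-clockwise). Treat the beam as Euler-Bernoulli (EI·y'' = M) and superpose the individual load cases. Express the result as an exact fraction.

R_A = 2447/54 kN, M_A = 1855/54 kN·m, R_B = 1927/54 kN, M_B = -1535/54 kN·m

Load 1 — uniform load w=12 kN/m over full span:
  R_A = wL/2 = 12·4/2 = 24 kN
  M_A = wL²/12 = 12·4²/12 = 16 kN·m
  R_B = wL/2 = 12·4/2 = 24 kN
  M_B = -wL²/12 = -12·4²/12 = -16 kN·m
Load 2 — point force P=13 kN at a=2 m (b=L-a=2):
  R_A = Pb²(3a+b)/L³ = 13·2²·(3·2+2)/4³ = 13/2 kN
  M_A = Pab²/L² = 13·2·2²/4² = 13/2 kN·m
  R_B = Pa²(a+3b)/L³ = 13·2²·(2+3·2)/4³ = 13/2 kN
  M_B = -Pa²b/L² = -13·2²·2/4² = -13/2 kN·m
Load 3 — point force P=20 kN at a=4/3 m (b=L-a=8/3):
  R_A = Pb²(3a+b)/L³ = 20·(8/3)²·(3·(4/3)+(8/3))/4³ = 400/27 kN
  M_A = Pab²/L² = 20·(4/3)·(8/3)²/4² = 320/27 kN·m
  R_B = Pa²(a+3b)/L³ = 20·(4/3)²·((4/3)+3·(8/3))/4³ = 140/27 kN
  M_B = -Pa²b/L² = -20·(4/3)²·(8/3)/4² = -160/27 kN·m
Superposition: R_A = 2447/54 kN, M_A = 1855/54 kN·m, R_B = 1927/54 kN, M_B = -1535/54 kN·m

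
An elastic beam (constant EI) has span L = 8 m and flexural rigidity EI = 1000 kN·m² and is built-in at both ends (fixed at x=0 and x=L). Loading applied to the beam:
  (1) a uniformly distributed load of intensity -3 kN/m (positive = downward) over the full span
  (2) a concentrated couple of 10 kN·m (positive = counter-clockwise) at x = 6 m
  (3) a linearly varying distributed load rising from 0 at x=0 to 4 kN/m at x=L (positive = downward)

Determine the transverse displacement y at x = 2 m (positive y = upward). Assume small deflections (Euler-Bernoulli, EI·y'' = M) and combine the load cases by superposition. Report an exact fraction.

Load 1 — uniform load w=-3 kN/m over full span:
  y_1 = -wx²(L-x)²/(24EI) = -(-3)·2²·(8-2)²/(24·1000) = 9/500 m
Load 2 — applied couple M₀=10 kN·m at a=6 m (b=L-a=2):
  y_2 = (R_Ax³/6 - M_Ax²/2)/EI  [x≤a] with R_A=45/32, M_A=25/8 = ((45/32)·2³/6 - (25/8)·2²/2)/1000 = -7/1600 m
Load 3 — triangular load w₀=4 kN/m (0→w₀ over full span):
  y_3 = -w₀x²(L-x)²(x+2L)/(120LEI) = -4·2²·(8-2)²·(2+2·8)/(120·8·1000) = -27/2500 m
Superposition: y = Σ y_i = 113/40000 m ≈ 0.002825 m

y(2) = 113/40000 m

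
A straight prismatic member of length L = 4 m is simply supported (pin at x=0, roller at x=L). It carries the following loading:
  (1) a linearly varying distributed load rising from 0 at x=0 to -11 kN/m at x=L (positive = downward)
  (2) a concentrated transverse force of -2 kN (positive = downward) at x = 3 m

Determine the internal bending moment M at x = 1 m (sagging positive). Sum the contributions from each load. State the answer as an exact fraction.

M(1) = -59/8 kN·m

Load 1 — triangular load w₀=-11 kN/m (0→w₀ over full span):
  M_1 = w₀Lx/6 - w₀x³/(6L) = (-11)·4·1/6 - (-11)·1³/(6·4) = -55/8 kN·m
Load 2 — point force P=-2 kN at a=3 m (b=L-a=1):
  M_2 = Pbx/L  [x≤a] = (-2)·1·1/4 = -1/2 kN·m
Superposition: M = Σ M_i = -59/8 kN·m ≈ -7.375000 kN·m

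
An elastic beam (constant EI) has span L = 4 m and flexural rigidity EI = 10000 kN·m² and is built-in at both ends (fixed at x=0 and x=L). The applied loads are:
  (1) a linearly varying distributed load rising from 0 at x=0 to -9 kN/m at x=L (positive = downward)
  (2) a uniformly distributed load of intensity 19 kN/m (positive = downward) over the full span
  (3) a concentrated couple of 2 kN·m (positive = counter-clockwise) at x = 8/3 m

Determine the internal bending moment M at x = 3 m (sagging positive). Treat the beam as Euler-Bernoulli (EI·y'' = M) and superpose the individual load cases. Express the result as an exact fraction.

M(3) = 49/40 kN·m

Load 1 — triangular load w₀=-9 kN/m (0→w₀ over full span):
  M_1 = 3w₀Lx/20 - w₀L²/30 - w₀x³/(6L) = 3·(-9)·4·3/20 - (-9)·4²/30 - (-9)·3³/(6·4) = -51/40 kN·m
Load 2 — uniform load w=19 kN/m over full span:
  M_2 = wLx/2 - wL²/12 - wx²/2 = 19·4·3/2 - 19·4²/12 - 19·3²/2 = 19/6 kN·m
Load 3 — applied couple M₀=2 kN·m at a=8/3 m (b=L-a=4/3):
  M_3 = R_Ax - M_A - M₀  [x>a] with R_A=2/3, M_A=2/3 = (2/3)·3 - (2/3) - 2 = -2/3 kN·m
Superposition: M = Σ M_i = 49/40 kN·m ≈ 1.225000 kN·m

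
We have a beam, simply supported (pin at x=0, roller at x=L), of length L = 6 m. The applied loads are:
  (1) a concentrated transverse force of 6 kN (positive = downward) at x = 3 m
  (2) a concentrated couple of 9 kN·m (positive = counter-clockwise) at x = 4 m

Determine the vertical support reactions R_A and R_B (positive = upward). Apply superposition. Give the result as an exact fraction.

R_A = 9/2 kN, R_B = 3/2 kN

Load 1 — point force P=6 kN at a=3 m (b=L-a=3):
  R_A = Pb/L = 6·3/6 = 3 kN
  R_B = Pa/L = 6·3/6 = 3 kN
Load 2 — applied couple M₀=9 kN·m at a=4 m (b=L-a=2):
  R_A = M₀/L = 9/6 = 3/2 kN
  R_B = -M₀/L = -9/6 = -3/2 kN
Superposition: R_A = 9/2 kN, R_B = 3/2 kN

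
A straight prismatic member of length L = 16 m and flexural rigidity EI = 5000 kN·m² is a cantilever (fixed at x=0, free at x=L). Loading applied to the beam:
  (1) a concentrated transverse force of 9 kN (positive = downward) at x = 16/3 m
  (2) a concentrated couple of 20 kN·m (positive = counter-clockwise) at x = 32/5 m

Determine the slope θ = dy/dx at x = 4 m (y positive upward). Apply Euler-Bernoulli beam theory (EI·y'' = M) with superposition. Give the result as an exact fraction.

Load 1 — point force P=9 kN at a=16/3 m (b=L-a=32/3):
  θ_1 = -Px(2a-x)/(2EI)  [x≤a] = -9·4·(2·(16/3)-4)/(2·5000) = -3/125 rad
Load 2 — applied couple M₀=20 kN·m at a=32/5 m (b=L-a=48/5):
  θ_2 = M₀x/EI  [x≤a] = 20·4/5000 = 2/125 rad
Superposition: θ = Σ θ_i = -1/125 rad ≈ -0.008000 rad

θ(4) = -1/125 rad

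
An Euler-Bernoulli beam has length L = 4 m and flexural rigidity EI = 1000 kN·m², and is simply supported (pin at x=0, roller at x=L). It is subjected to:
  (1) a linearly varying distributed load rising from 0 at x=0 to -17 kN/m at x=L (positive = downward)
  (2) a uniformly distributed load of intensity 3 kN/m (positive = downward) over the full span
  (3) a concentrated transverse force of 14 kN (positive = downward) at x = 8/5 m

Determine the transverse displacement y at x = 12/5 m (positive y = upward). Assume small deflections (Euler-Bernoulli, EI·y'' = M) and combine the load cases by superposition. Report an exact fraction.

Load 1 — triangular load w₀=-17 kN/m (0→w₀ over full span):
  y_1 = -w₀x(7L⁴-10L²x²+3x⁴)/(360LEI) = -(-17)·(12/5)·(7·4⁴-10·4²·(12/5)²+3·(12/5)⁴)/(360·4·1000) = 161024/5859375 m
Load 2 — uniform load w=3 kN/m over full span:
  y_2 = -wx(L³-2Lx²+x³)/(24EI) = -3·(12/5)·(4³-2·4·(12/5)²+(12/5)³)/(24·1000) = -744/78125 m
Load 3 — point force P=14 kN at a=8/5 m (b=L-a=12/5):
  y_3 = -Pa(L-x)(2Lx-a²-x²)/(6LEI)  [x>a] = -14·(8/5)·(4-(12/5))·(2·4·(12/5)-(8/5)²-(12/5)²)/(6·4·1000) = -3808/234375 m
Superposition: y = Σ y_i = 10024/5859375 m ≈ 0.001711 m

y(12/5) = 10024/5859375 m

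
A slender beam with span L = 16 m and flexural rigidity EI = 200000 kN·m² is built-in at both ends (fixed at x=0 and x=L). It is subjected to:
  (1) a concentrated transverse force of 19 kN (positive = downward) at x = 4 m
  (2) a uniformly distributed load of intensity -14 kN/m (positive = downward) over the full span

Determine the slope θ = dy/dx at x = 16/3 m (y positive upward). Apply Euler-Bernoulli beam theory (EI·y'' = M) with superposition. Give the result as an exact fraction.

θ(16/3) = 3413/2025000 rad

Load 1 — point force P=19 kN at a=4 m (b=L-a=12):
  θ_1 = Pa²(L-x)(2bL-(3b+a)(L-x))/(2L³EI)  [x>a] = 19·4²·(16-(16/3))·(2·12·16-(3·12+4)·(16-(16/3)))/(2·16³·200000) = -19/225000 rad
Load 2 — uniform load w=-14 kN/m over full span:
  θ_2 = -wx(L-x)(L-2x)/(12EI) = -(-14)·(16/3)·(16-(16/3))·(16-2·(16/3))/(12·200000) = 448/253125 rad
Superposition: θ = Σ θ_i = 3413/2025000 rad ≈ 0.001685 rad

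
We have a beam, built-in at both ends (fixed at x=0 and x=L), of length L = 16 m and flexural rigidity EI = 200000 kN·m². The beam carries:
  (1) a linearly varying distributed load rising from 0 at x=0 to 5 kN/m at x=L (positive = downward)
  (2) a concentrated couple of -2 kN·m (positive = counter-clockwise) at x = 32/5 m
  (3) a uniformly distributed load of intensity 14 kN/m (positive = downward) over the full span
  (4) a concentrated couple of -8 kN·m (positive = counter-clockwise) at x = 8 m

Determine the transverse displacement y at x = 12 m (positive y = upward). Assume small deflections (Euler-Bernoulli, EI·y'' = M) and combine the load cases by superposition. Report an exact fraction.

y(12) = -253/31250 m

Load 1 — triangular load w₀=5 kN/m (0→w₀ over full span):
  y_1 = -w₀x²(L-x)²(x+2L)/(120LEI) = -5·12²·(16-12)²·(12+2·16)/(120·16·200000) = -33/25000 m
Load 2 — applied couple M₀=-2 kN·m at a=32/5 m (b=L-a=48/5):
  y_2 = (R_Ax³/6 - M_Ax²/2 - M₀(x-a)²/2)/EI  [x>a] with R_A=-9/50, M_A=-6/25 = ((-9/50)·12³/6 - (-6/25)·12²/2 - (-2)·(12-(32/5))²/2)/200000 = -1/62500 m
Load 3 — uniform load w=14 kN/m over full span:
  y_3 = -wx²(L-x)²/(24EI) = -14·12²·(16-12)²/(24·200000) = -21/3125 m
Load 4 — applied couple M₀=-8 kN·m at a=8 m (b=L-a=8):
  y_4 = (R_Ax³/6 - M_Ax²/2 - M₀(x-a)²/2)/EI  [x>a] with R_A=-3/4, M_A=-2 = ((-3/4)·12³/6 - (-2)·12²/2 - (-8)·(12-8)²/2)/200000 = -1/25000 m
Superposition: y = Σ y_i = -253/31250 m ≈ -0.008096 m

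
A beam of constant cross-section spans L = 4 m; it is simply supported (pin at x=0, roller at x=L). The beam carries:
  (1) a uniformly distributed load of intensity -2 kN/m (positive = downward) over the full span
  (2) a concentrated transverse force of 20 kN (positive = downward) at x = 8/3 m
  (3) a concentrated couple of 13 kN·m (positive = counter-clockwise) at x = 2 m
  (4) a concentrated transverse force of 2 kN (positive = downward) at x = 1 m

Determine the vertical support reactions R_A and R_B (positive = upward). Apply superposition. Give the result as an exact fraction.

Load 1 — uniform load w=-2 kN/m over full span:
  R_A = wL/2 = (-2)·4/2 = -4 kN
  R_B = wL/2 = (-2)·4/2 = -4 kN
Load 2 — point force P=20 kN at a=8/3 m (b=L-a=4/3):
  R_A = Pb/L = 20·(4/3)/4 = 20/3 kN
  R_B = Pa/L = 20·(8/3)/4 = 40/3 kN
Load 3 — applied couple M₀=13 kN·m at a=2 m (b=L-a=2):
  R_A = M₀/L = 13/4 kN
  R_B = -M₀/L = -13/4 kN
Load 4 — point force P=2 kN at a=1 m (b=L-a=3):
  R_A = Pb/L = 2·3/4 = 3/2 kN
  R_B = Pa/L = 2·1/4 = 1/2 kN
Superposition: R_A = 89/12 kN, R_B = 79/12 kN

R_A = 89/12 kN, R_B = 79/12 kN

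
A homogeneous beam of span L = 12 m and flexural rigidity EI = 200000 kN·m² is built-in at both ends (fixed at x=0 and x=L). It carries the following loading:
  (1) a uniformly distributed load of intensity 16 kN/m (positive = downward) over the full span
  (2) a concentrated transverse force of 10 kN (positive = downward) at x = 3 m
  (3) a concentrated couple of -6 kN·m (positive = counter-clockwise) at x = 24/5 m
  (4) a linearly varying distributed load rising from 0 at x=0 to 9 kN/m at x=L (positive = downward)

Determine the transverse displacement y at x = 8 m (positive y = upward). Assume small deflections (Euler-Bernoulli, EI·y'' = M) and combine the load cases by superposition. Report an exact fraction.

Load 1 — uniform load w=16 kN/m over full span:
  y_1 = -wx²(L-x)²/(24EI) = -16·8²·(12-8)²/(24·200000) = -32/9375 m
Load 2 — point force P=10 kN at a=3 m (b=L-a=9):
  y_2 = -Pa²(L-x)²(3bL-(3b+a)(L-x))/(6L³EI)  [x>a] = -10·3²·(12-8)²·(3·9·12-(3·9+3)·(12-8))/(6·12³·200000) = -17/120000 m
Load 3 — applied couple M₀=-6 kN·m at a=24/5 m (b=L-a=36/5):
  y_3 = (R_Ax³/6 - M_Ax²/2 - M₀(x-a)²/2)/EI  [x>a] with R_A=-18/25, M_A=-18/25 = ((-18/25)·8³/6 - (-18/25)·8²/2 - (-6)·(8-(24/5))²/2)/200000 = -3/78125 m
Load 4 — triangular load w₀=9 kN/m (0→w₀ over full span):
  y_4 = -w₀x²(L-x)²(x+2L)/(120LEI) = -9·8²·(12-8)²·(8+2·12)/(120·12·200000) = -16/15625 m
Superposition: y = Σ y_i = -23087/5000000 m ≈ -0.004617 m

y(8) = -23087/5000000 m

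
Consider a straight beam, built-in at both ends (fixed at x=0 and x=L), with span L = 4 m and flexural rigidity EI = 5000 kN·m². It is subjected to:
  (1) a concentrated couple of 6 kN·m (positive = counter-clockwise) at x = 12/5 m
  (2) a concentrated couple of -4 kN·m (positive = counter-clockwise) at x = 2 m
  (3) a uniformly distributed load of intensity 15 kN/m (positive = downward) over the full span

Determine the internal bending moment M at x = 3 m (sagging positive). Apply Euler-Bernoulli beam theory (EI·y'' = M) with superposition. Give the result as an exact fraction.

M(3) = 39/25 kN·m

Load 1 — applied couple M₀=6 kN·m at a=12/5 m (b=L-a=8/5):
  M_1 = R_Ax - M_A - M₀  [x>a] with R_A=54/25, M_A=48/25 = (54/25)·3 - (48/25) - 6 = -36/25 kN·m
Load 2 — applied couple M₀=-4 kN·m at a=2 m (b=L-a=2):
  M_2 = R_Ax - M_A - M₀  [x>a] with R_A=-3/2, M_A=-1 = (-3/2)·3 - (-1) - (-4) = 1/2 kN·m
Load 3 — uniform load w=15 kN/m over full span:
  M_3 = wLx/2 - wL²/12 - wx²/2 = 15·4·3/2 - 15·4²/12 - 15·3²/2 = 5/2 kN·m
Superposition: M = Σ M_i = 39/25 kN·m ≈ 1.560000 kN·m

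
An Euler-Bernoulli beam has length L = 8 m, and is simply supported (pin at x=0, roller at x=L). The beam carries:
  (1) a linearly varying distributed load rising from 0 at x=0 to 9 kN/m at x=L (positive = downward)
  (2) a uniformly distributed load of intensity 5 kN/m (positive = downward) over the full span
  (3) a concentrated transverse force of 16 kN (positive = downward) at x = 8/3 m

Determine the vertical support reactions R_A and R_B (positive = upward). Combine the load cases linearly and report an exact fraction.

Load 1 — triangular load w₀=9 kN/m (0→w₀ over full span):
  R_A = w₀L/6 = 9·8/6 = 12 kN
  R_B = w₀L/3 = 9·8/3 = 24 kN
Load 2 — uniform load w=5 kN/m over full span:
  R_A = wL/2 = 5·8/2 = 20 kN
  R_B = wL/2 = 5·8/2 = 20 kN
Load 3 — point force P=16 kN at a=8/3 m (b=L-a=16/3):
  R_A = Pb/L = 16·(16/3)/8 = 32/3 kN
  R_B = Pa/L = 16·(8/3)/8 = 16/3 kN
Superposition: R_A = 128/3 kN, R_B = 148/3 kN

R_A = 128/3 kN, R_B = 148/3 kN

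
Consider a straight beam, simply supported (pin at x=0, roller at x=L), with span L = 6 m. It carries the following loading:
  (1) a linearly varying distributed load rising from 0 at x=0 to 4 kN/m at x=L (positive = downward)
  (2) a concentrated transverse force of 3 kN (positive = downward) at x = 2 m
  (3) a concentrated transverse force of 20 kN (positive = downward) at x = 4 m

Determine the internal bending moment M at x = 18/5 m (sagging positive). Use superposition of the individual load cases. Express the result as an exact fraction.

M(18/5) = 4452/125 kN·m

Load 1 — triangular load w₀=4 kN/m (0→w₀ over full span):
  M_1 = w₀Lx/6 - w₀x³/(6L) = 4·6·(18/5)/6 - 4·(18/5)³/(6·6) = 1152/125 kN·m
Load 2 — point force P=3 kN at a=2 m (b=L-a=4):
  M_2 = Pa(L-x)/L  [x>a] = 3·2·(6-(18/5))/6 = 12/5 kN·m
Load 3 — point force P=20 kN at a=4 m (b=L-a=2):
  M_3 = Pbx/L  [x≤a] = 20·2·(18/5)/6 = 24 kN·m
Superposition: M = Σ M_i = 4452/125 kN·m ≈ 35.616000 kN·m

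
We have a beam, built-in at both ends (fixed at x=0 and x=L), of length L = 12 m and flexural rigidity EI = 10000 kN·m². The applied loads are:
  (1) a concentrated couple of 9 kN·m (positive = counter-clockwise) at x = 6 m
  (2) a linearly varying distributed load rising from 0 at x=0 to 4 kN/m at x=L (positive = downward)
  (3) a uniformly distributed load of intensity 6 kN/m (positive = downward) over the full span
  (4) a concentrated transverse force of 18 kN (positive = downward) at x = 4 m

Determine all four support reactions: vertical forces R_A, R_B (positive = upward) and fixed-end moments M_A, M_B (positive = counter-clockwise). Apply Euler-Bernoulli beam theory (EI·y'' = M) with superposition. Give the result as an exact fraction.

Load 1 — applied couple M₀=9 kN·m at a=6 m (b=L-a=6):
  R_A = 6M₀ab/L³ = 6·9·6·6/12³ = 9/8 kN
  M_A = M₀b(2a-b)/L² = 9·6·(2·6-6)/12² = 9/4 kN·m
  R_B = -6M₀ab/L³ = -6·9·6·6/12³ = -9/8 kN
  M_B = M₀a(2b-a)/L² = 9·6·(2·6-6)/12² = 9/4 kN·m
Load 2 — triangular load w₀=4 kN/m (0→w₀ over full span):
  R_A = 3w₀L/20 = 3·4·12/20 = 36/5 kN
  M_A = w₀L²/30 = 4·12²/30 = 96/5 kN·m
  R_B = 7w₀L/20 = 7·4·12/20 = 84/5 kN
  M_B = -w₀L²/20 = -4·12²/20 = -144/5 kN·m
Load 3 — uniform load w=6 kN/m over full span:
  R_A = wL/2 = 6·12/2 = 36 kN
  M_A = wL²/12 = 6·12²/12 = 72 kN·m
  R_B = wL/2 = 6·12/2 = 36 kN
  M_B = -wL²/12 = -6·12²/12 = -72 kN·m
Load 4 — point force P=18 kN at a=4 m (b=L-a=8):
  R_A = Pb²(3a+b)/L³ = 18·8²·(3·4+8)/12³ = 40/3 kN
  M_A = Pab²/L² = 18·4·8²/12² = 32 kN·m
  R_B = Pa²(a+3b)/L³ = 18·4²·(4+3·8)/12³ = 14/3 kN
  M_B = -Pa²b/L² = -18·4²·8/12² = -16 kN·m
Superposition: R_A = 6919/120 kN, M_A = 2509/20 kN·m, R_B = 6761/120 kN, M_B = -2291/20 kN·m

R_A = 6919/120 kN, M_A = 2509/20 kN·m, R_B = 6761/120 kN, M_B = -2291/20 kN·m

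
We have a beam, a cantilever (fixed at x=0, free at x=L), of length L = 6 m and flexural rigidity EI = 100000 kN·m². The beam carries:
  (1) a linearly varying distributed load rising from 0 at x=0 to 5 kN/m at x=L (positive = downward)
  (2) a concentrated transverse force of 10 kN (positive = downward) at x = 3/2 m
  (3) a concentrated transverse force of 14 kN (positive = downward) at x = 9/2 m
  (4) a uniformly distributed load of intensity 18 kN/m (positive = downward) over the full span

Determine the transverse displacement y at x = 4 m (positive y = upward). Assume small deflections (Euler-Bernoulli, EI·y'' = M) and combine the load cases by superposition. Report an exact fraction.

Load 1 — triangular load w₀=5 kN/m (0→w₀ over full span):
  y_1 = (w₀Lx³/12-w₀L²x²/6-w₀x⁵/(120L))/EI = (5·6·4³/12-5·6²·4²/6-5·4⁵/(120·6))/100000 = -92/28125 m
Load 2 — point force P=10 kN at a=3/2 m (b=L-a=9/2):
  y_2 = -Pa²(3x-a)/(6EI)  [x>a] = -10·(3/2)²·(3·4-(3/2))/(6·100000) = -63/160000 m
Load 3 — point force P=14 kN at a=9/2 m (b=L-a=3/2):
  y_3 = -Px²(3a-x)/(6EI)  [x≤a] = -14·4²·(3·(9/2)-4)/(6·100000) = -133/37500 m
Load 4 — uniform load w=18 kN/m over full span:
  y_4 = -wx²(x²-4Lx+6L²)/(24EI) = -18·4²·(4²-4·6·4+6·6²)/(24·100000) = -51/3125 m
Superposition: y = Σ y_i = -169427/7200000 m ≈ -0.023532 m

y(4) = -169427/7200000 m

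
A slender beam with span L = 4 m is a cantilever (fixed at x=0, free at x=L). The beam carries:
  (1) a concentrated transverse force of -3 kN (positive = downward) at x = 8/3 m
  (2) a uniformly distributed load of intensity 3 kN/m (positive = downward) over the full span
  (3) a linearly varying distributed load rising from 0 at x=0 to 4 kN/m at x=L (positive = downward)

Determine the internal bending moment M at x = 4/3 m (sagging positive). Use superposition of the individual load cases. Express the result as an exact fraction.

M(4/3) = -1436/81 kN·m

Load 1 — point force P=-3 kN at a=8/3 m (b=L-a=4/3):
  M_1 = -P(a-x)  [x≤a] = -(-3)·((8/3)-(4/3)) = 4 kN·m
Load 2 — uniform load w=3 kN/m over full span:
  M_2 = -w(L-x)²/2 = -3·(4-(4/3))²/2 = -32/3 kN·m
Load 3 — triangular load w₀=4 kN/m (0→w₀ over full span):
  M_3 = w₀Lx/2 - w₀L²/3 - w₀x³/(6L) = 4·4·(4/3)/2 - 4·4²/3 - 4·(4/3)³/(6·4) = -896/81 kN·m
Superposition: M = Σ M_i = -1436/81 kN·m ≈ -17.728395 kN·m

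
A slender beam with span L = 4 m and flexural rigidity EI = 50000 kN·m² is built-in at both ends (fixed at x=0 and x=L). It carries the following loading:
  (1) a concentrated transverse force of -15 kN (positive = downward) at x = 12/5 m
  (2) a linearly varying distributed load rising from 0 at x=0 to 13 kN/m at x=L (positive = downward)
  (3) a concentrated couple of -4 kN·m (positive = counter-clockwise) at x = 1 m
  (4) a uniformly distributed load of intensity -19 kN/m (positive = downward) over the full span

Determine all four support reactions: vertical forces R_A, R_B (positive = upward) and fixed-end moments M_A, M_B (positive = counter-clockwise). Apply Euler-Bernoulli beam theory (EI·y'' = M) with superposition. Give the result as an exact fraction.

R_A = -7321/200 kN, M_A = -2341/100 kN·m, R_B = -5679/200 kN, M_B = 6697/300 kN·m

Load 1 — point force P=-15 kN at a=12/5 m (b=L-a=8/5):
  R_A = Pb²(3a+b)/L³ = (-15)·(8/5)²·(3·(12/5)+(8/5))/4³ = -132/25 kN
  M_A = Pab²/L² = (-15)·(12/5)·(8/5)²/4² = -144/25 kN·m
  R_B = Pa²(a+3b)/L³ = (-15)·(12/5)²·((12/5)+3·(8/5))/4³ = -243/25 kN
  M_B = -Pa²b/L² = -(-15)·(12/5)²·(8/5)/4² = 216/25 kN·m
Load 2 — triangular load w₀=13 kN/m (0→w₀ over full span):
  R_A = 3w₀L/20 = 3·13·4/20 = 39/5 kN
  M_A = w₀L²/30 = 13·4²/30 = 104/15 kN·m
  R_B = 7w₀L/20 = 7·13·4/20 = 91/5 kN
  M_B = -w₀L²/20 = -13·4²/20 = -52/5 kN·m
Load 3 — applied couple M₀=-4 kN·m at a=1 m (b=L-a=3):
  R_A = 6M₀ab/L³ = 6·(-4)·1·3/4³ = -9/8 kN
  M_A = M₀b(2a-b)/L² = (-4)·3·(2·1-3)/4² = 3/4 kN·m
  R_B = -6M₀ab/L³ = -6·(-4)·1·3/4³ = 9/8 kN
  M_B = M₀a(2b-a)/L² = (-4)·1·(2·3-1)/4² = -5/4 kN·m
Load 4 — uniform load w=-19 kN/m over full span:
  R_A = wL/2 = (-19)·4/2 = -38 kN
  M_A = wL²/12 = (-19)·4²/12 = -76/3 kN·m
  R_B = wL/2 = (-19)·4/2 = -38 kN
  M_B = -wL²/12 = -(-19)·4²/12 = 76/3 kN·m
Superposition: R_A = -7321/200 kN, M_A = -2341/100 kN·m, R_B = -5679/200 kN, M_B = 6697/300 kN·m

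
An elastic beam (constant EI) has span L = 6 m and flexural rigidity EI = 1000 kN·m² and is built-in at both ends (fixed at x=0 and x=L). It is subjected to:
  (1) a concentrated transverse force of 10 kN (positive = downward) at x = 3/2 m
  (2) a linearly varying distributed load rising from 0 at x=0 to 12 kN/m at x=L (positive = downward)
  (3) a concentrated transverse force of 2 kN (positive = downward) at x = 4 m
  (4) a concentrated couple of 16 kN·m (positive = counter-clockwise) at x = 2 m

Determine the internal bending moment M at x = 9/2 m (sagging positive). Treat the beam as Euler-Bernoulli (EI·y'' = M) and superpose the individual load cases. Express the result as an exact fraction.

Load 1 — point force P=10 kN at a=3/2 m (b=L-a=9/2):
  M_1 = Pa²(a+3b)(L-x)/L³ - Pa²b/L²  [x>a] = 10·(3/2)²·((3/2)+3·(9/2))·(6-(9/2))/6³ - 10·(3/2)²·(9/2)/6² = -15/32 kN·m
Load 2 — triangular load w₀=12 kN/m (0→w₀ over full span):
  M_2 = 3w₀Lx/20 - w₀L²/30 - w₀x³/(6L) = 3·12·6·(9/2)/20 - 12·6²/30 - 12·(9/2)³/(6·6) = 153/40 kN·m
Load 3 — point force P=2 kN at a=4 m (b=L-a=2):
  M_3 = Pa²(a+3b)(L-x)/L³ - Pa²b/L²  [x>a] = 2·4²·(4+3·2)·(6-(9/2))/6³ - 2·4²·2/6² = 4/9 kN·m
Load 4 — applied couple M₀=16 kN·m at a=2 m (b=L-a=4):
  M_4 = R_Ax - M_A - M₀  [x>a] with R_A=32/9, M_A=0 = (32/9)·(9/2) - 0 - 16 = 0 kN·m
Superposition: M = Σ M_i = 5473/1440 kN·m ≈ 3.800694 kN·m

M(9/2) = 5473/1440 kN·m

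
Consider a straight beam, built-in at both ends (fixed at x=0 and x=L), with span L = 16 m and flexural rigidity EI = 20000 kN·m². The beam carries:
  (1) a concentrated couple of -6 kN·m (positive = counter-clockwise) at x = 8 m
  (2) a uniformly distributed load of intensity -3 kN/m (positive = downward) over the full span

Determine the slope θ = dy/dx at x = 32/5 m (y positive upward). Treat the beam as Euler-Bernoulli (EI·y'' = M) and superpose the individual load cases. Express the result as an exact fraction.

Load 1 — applied couple M₀=-6 kN·m at a=8 m (b=L-a=8):
  θ_1 = (R_Ax²/2 - M_Ax)/EI  [x≤a] with R_A=-9/16, M_A=-3/2 = ((-9/16)·(32/5)²/2 - (-3/2)·(32/5))/20000 = -3/31250 rad
Load 2 — uniform load w=-3 kN/m over full span:
  θ_2 = -wx(L-x)(L-2x)/(12EI) = -(-3)·(32/5)·(16-(32/5))·(16-2·(32/5))/(12·20000) = 192/78125 rad
Superposition: θ = Σ θ_i = 369/156250 rad ≈ 0.002362 rad

θ(32/5) = 369/156250 rad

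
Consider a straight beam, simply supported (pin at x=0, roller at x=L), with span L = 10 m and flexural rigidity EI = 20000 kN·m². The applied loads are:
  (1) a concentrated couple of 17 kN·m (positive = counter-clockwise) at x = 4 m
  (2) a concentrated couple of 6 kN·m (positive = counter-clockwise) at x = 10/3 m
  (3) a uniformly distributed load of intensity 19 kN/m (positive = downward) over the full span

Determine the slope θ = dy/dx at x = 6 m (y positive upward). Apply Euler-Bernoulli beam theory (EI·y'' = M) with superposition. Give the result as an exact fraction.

Load 1 — applied couple M₀=17 kN·m at a=4 m (b=L-a=6):
  θ_1 = (M₀x²/(2L)-M₀(x-a)+C₁)/EI  [x>a] with C₁=M₀(3b²-L²)/(6L)=34/15 = (17·6²/(2·10)-17·(6-4)+(34/15))/20000 = -17/300000 rad
Load 2 — applied couple M₀=6 kN·m at a=10/3 m (b=L-a=20/3):
  θ_2 = (M₀x²/(2L)-M₀(x-a)+C₁)/EI  [x>a] with C₁=M₀(3b²-L²)/(6L)=10/3 = (6·6²/(2·10)-6·(6-(10/3))+(10/3))/20000 = -7/75000 rad
Load 3 — uniform load w=19 kN/m over full span:
  θ_3 = -w(L³-6Lx²+4x³)/(24EI) = -19·(10³-6·10·6²+4·6³)/(24·20000) = 703/60000 rad
Superposition: θ = Σ θ_i = 347/30000 rad ≈ 0.011567 rad

θ(6) = 347/30000 rad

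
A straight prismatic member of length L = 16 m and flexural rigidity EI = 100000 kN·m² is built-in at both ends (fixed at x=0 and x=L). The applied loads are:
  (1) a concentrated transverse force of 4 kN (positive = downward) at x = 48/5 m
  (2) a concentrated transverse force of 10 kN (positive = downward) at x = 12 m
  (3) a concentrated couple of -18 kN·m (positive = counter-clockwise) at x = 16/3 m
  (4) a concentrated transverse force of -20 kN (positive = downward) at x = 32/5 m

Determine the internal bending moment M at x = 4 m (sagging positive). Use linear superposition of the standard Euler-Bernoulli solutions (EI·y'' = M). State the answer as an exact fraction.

M(4) = -6761/500 kN·m

Load 1 — point force P=4 kN at a=48/5 m (b=L-a=32/5):
  M_1 = Pb²(3a+b)x/L³ - Pab²/L²  [x≤a] = 4·(32/5)²·(3·(48/5)+(32/5))·4/16³ - 4·(48/5)·(32/5)²/16² = -64/125 kN·m
Load 2 — point force P=10 kN at a=12 m (b=L-a=4):
  M_2 = Pb²(3a+b)x/L³ - Pab²/L²  [x≤a] = 10·4²·(3·12+4)·4/16³ - 10·12·4²/16² = -5/4 kN·m
Load 3 — applied couple M₀=-18 kN·m at a=16/3 m (b=L-a=32/3):
  M_3 = R_Ax - M_A  [x≤a] with R_A=-3/2, M_A=0 = (-3/2)·4 - 0 = -6 kN·m
Load 4 — point force P=-20 kN at a=32/5 m (b=L-a=48/5):
  M_4 = Pb²(3a+b)x/L³ - Pab²/L²  [x≤a] = (-20)·(48/5)²·(3·(32/5)+(48/5))·4/16³ - (-20)·(32/5)·(48/5)²/16² = -144/25 kN·m
Superposition: M = Σ M_i = -6761/500 kN·m ≈ -13.522000 kN·m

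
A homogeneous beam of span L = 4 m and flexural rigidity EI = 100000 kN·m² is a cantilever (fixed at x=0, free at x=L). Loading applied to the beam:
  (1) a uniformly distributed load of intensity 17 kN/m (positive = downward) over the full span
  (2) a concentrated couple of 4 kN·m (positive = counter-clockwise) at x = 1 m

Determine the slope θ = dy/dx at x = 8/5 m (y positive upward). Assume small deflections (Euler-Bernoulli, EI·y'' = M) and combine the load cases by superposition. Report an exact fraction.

θ(8/5) = -12953/9375000 rad

Load 1 — uniform load w=17 kN/m over full span:
  θ_1 = -wx(x²-3Lx+3L²)/(6EI) = -17·(8/5)·((8/5)²-3·4·(8/5)+3·4²)/(6·100000) = -1666/1171875 rad
Load 2 — applied couple M₀=4 kN·m at a=1 m (b=L-a=3):
  θ_2 = M₀a/EI  [x>a] = 4·1/100000 = 1/25000 rad
Superposition: θ = Σ θ_i = -12953/9375000 rad ≈ -0.001382 rad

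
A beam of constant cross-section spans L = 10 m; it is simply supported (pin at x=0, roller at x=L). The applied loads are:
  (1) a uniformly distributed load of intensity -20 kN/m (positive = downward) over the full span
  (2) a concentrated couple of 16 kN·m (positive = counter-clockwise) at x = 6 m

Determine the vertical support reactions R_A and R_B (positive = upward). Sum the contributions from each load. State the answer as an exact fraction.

Load 1 — uniform load w=-20 kN/m over full span:
  R_A = wL/2 = (-20)·10/2 = -100 kN
  R_B = wL/2 = (-20)·10/2 = -100 kN
Load 2 — applied couple M₀=16 kN·m at a=6 m (b=L-a=4):
  R_A = M₀/L = 16/10 = 8/5 kN
  R_B = -M₀/L = -16/10 = -8/5 kN
Superposition: R_A = -492/5 kN, R_B = -508/5 kN

R_A = -492/5 kN, R_B = -508/5 kN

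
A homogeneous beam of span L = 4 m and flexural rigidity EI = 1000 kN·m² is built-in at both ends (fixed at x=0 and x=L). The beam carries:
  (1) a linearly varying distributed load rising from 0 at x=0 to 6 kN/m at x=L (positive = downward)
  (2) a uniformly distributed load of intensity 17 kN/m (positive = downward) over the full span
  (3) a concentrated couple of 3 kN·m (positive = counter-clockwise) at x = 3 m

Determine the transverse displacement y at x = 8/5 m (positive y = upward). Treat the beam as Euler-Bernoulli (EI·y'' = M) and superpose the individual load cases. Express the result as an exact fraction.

y(8/5) = -100299/7812500 m

Load 1 — triangular load w₀=6 kN/m (0→w₀ over full span):
  y_1 = -w₀x²(L-x)²(x+2L)/(120LEI) = -6·(8/5)²·(4-(8/5))²·((8/5)+2·4)/(120·4·1000) = -3456/1953125 m
Load 2 — uniform load w=17 kN/m over full span:
  y_2 = -wx²(L-x)²/(24EI) = -17·(8/5)²·(4-(8/5))²/(24·1000) = -816/78125 m
Load 3 — applied couple M₀=3 kN·m at a=3 m (b=L-a=1):
  y_3 = (R_Ax³/6 - M_Ax²/2)/EI  [x≤a] with R_A=27/32, M_A=15/16 = ((27/32)·(8/5)³/6 - (15/16)·(8/5)²/2)/1000 = -39/62500 m
Superposition: y = Σ y_i = -100299/7812500 m ≈ -0.012838 m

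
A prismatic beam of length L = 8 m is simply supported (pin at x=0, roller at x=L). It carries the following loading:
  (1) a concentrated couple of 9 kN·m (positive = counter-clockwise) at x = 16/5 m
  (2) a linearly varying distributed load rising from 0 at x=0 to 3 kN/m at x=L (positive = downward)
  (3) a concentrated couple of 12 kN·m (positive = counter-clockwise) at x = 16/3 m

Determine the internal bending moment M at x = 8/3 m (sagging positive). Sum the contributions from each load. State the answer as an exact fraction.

Load 1 — applied couple M₀=9 kN·m at a=16/5 m (b=L-a=24/5):
  M_1 = M₀x/L  [x≤a] = 9·(8/3)/8 = 3 kN·m
Load 2 — triangular load w₀=3 kN/m (0→w₀ over full span):
  M_2 = w₀Lx/6 - w₀x³/(6L) = 3·8·(8/3)/6 - 3·(8/3)³/(6·8) = 256/27 kN·m
Load 3 — applied couple M₀=12 kN·m at a=16/3 m (b=L-a=8/3):
  M_3 = M₀x/L  [x≤a] = 12·(8/3)/8 = 4 kN·m
Superposition: M = Σ M_i = 445/27 kN·m ≈ 16.481481 kN·m

M(8/3) = 445/27 kN·m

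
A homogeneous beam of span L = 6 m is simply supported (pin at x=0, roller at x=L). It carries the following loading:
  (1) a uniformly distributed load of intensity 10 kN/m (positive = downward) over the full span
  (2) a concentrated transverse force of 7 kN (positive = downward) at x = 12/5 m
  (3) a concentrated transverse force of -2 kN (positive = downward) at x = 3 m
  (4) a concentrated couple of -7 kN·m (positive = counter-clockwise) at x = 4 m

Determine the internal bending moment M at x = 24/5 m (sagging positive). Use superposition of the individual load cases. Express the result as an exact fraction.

Load 1 — uniform load w=10 kN/m over full span:
  M_1 = wx(L-x)/2 = 10·(24/5)·(6-(24/5))/2 = 144/5 kN·m
Load 2 — point force P=7 kN at a=12/5 m (b=L-a=18/5):
  M_2 = Pa(L-x)/L  [x>a] = 7·(12/5)·(6-(24/5))/6 = 84/25 kN·m
Load 3 — point force P=-2 kN at a=3 m (b=L-a=3):
  M_3 = Pa(L-x)/L  [x>a] = (-2)·3·(6-(24/5))/6 = -6/5 kN·m
Load 4 — applied couple M₀=-7 kN·m at a=4 m (b=L-a=2):
  M_4 = M₀x/L - M₀  [x>a] = (-7)·(24/5)/6 - (-7) = 7/5 kN·m
Superposition: M = Σ M_i = 809/25 kN·m ≈ 32.360000 kN·m

M(24/5) = 809/25 kN·m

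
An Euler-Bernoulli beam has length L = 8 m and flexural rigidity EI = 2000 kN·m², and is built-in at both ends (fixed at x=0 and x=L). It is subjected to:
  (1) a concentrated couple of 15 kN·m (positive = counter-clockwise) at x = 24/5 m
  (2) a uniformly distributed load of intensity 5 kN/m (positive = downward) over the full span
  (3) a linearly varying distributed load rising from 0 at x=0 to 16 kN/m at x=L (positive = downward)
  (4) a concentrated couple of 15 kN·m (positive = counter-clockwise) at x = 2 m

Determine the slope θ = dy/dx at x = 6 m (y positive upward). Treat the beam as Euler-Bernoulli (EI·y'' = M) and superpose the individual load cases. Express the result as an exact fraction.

θ(6) = 7911/320000 rad

Load 1 — applied couple M₀=15 kN·m at a=24/5 m (b=L-a=16/5):
  θ_1 = (R_Ax²/2 - M_Ax - M₀(x-a))/EI  [x>a] with R_A=27/10, M_A=24/5 = ((27/10)·6²/2 - (24/5)·6 - 15·(6-(24/5)))/2000 = 9/10000 rad
Load 2 — uniform load w=5 kN/m over full span:
  θ_2 = -wx(L-x)(L-2x)/(12EI) = -5·6·(8-6)·(8-2·6)/(12·2000) = 1/100 rad
Load 3 — triangular load w₀=16 kN/m (0→w₀ over full span):
  θ_3 = -w₀(2x(L-x)(L-2x)(x+2L)+x²(L-x)²)/(120LEI) = -16·(2·6·(8-6)·(8-2·6)·(6+2·8)+6²·(8-6)²)/(120·8·2000) = 41/2500 rad
Load 4 — applied couple M₀=15 kN·m at a=2 m (b=L-a=6):
  θ_4 = (R_Ax²/2 - M_Ax - M₀(x-a))/EI  [x>a] with R_A=135/64, M_A=-45/16 = ((135/64)·6²/2 - (-45/16)·6 - 15·(6-2))/2000 = -33/12800 rad
Superposition: θ = Σ θ_i = 7911/320000 rad ≈ 0.024722 rad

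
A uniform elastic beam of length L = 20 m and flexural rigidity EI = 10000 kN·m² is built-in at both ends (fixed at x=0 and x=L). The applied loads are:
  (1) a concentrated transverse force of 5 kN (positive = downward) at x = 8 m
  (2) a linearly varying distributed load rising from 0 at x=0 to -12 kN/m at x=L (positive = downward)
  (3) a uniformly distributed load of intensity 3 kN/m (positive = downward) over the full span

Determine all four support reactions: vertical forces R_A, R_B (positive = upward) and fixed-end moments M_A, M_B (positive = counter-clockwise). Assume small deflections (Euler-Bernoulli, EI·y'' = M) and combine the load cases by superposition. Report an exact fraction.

Load 1 — point force P=5 kN at a=8 m (b=L-a=12):
  R_A = Pb²(3a+b)/L³ = 5·12²·(3·8+12)/20³ = 81/25 kN
  M_A = Pab²/L² = 5·8·12²/20² = 72/5 kN·m
  R_B = Pa²(a+3b)/L³ = 5·8²·(8+3·12)/20³ = 44/25 kN
  M_B = -Pa²b/L² = -5·8²·12/20² = -48/5 kN·m
Load 2 — triangular load w₀=-12 kN/m (0→w₀ over full span):
  R_A = 3w₀L/20 = 3·(-12)·20/20 = -36 kN
  M_A = w₀L²/30 = (-12)·20²/30 = -160 kN·m
  R_B = 7w₀L/20 = 7·(-12)·20/20 = -84 kN
  M_B = -w₀L²/20 = -(-12)·20²/20 = 240 kN·m
Load 3 — uniform load w=3 kN/m over full span:
  R_A = wL/2 = 3·20/2 = 30 kN
  M_A = wL²/12 = 3·20²/12 = 100 kN·m
  R_B = wL/2 = 3·20/2 = 30 kN
  M_B = -wL²/12 = -3·20²/12 = -100 kN·m
Superposition: R_A = -69/25 kN, M_A = -228/5 kN·m, R_B = -1306/25 kN, M_B = 652/5 kN·m

R_A = -69/25 kN, M_A = -228/5 kN·m, R_B = -1306/25 kN, M_B = 652/5 kN·m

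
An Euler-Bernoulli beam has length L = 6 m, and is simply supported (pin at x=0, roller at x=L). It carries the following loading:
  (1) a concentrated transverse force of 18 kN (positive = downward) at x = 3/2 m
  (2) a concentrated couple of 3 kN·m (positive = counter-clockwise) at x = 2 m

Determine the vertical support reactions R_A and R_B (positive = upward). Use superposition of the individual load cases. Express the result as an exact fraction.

R_A = 14 kN, R_B = 4 kN

Load 1 — point force P=18 kN at a=3/2 m (b=L-a=9/2):
  R_A = Pb/L = 18·(9/2)/6 = 27/2 kN
  R_B = Pa/L = 18·(3/2)/6 = 9/2 kN
Load 2 — applied couple M₀=3 kN·m at a=2 m (b=L-a=4):
  R_A = M₀/L = 3/6 = 1/2 kN
  R_B = -M₀/L = -3/6 = -1/2 kN
Superposition: R_A = 14 kN, R_B = 4 kN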